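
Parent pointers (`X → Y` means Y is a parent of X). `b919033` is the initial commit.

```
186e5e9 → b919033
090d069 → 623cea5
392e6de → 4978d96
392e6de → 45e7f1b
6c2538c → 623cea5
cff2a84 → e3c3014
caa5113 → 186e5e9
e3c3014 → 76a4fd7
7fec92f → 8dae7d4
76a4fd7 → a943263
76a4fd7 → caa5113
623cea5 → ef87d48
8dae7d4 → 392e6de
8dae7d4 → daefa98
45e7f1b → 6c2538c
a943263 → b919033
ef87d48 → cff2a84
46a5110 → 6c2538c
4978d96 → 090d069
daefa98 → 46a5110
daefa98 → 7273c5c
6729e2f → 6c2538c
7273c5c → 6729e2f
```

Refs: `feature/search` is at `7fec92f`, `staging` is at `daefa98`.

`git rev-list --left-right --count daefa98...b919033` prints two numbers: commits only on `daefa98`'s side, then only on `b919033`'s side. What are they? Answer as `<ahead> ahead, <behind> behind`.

Reachable from daefa98: {186e5e9, 46a5110, 623cea5, 6729e2f, 6c2538c, 7273c5c, 76a4fd7, a943263, b919033, caa5113, cff2a84, daefa98, e3c3014, ef87d48}.
Reachable from b919033: {b919033}.
Only in daefa98's history (ahead): {186e5e9, 46a5110, 623cea5, 6729e2f, 6c2538c, 7273c5c, 76a4fd7, a943263, caa5113, cff2a84, daefa98, e3c3014, ef87d48} — 13.
Only in b919033's history (behind): {} — 0.

13 ahead, 0 behind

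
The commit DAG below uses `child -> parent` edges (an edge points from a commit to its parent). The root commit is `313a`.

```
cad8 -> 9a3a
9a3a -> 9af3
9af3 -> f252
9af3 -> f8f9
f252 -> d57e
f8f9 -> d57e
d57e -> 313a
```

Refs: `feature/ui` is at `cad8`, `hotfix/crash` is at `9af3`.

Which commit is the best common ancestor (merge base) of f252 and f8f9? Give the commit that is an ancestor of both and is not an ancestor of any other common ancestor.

d57e

Ancestors of f252: {313a, d57e, f252}.
Ancestors of f8f9: {313a, d57e, f8f9}.
Common ancestors: {313a, d57e}.
Among these, d57e is not an ancestor of any other common ancestor — it is the merge base.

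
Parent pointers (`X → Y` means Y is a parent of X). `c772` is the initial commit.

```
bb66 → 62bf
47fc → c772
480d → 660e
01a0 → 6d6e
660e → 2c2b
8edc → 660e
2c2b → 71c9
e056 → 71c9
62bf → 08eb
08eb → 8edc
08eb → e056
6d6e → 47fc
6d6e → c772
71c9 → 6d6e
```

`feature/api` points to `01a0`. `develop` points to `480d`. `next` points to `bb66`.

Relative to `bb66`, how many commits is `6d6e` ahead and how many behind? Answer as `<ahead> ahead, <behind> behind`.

Reachable from 6d6e: {47fc, 6d6e, c772}.
Reachable from bb66: {08eb, 2c2b, 47fc, 62bf, 660e, 6d6e, 71c9, 8edc, bb66, c772, e056}.
Only in 6d6e's history (ahead): {} — 0.
Only in bb66's history (behind): {08eb, 2c2b, 62bf, 660e, 71c9, 8edc, bb66, e056} — 8.

0 ahead, 8 behind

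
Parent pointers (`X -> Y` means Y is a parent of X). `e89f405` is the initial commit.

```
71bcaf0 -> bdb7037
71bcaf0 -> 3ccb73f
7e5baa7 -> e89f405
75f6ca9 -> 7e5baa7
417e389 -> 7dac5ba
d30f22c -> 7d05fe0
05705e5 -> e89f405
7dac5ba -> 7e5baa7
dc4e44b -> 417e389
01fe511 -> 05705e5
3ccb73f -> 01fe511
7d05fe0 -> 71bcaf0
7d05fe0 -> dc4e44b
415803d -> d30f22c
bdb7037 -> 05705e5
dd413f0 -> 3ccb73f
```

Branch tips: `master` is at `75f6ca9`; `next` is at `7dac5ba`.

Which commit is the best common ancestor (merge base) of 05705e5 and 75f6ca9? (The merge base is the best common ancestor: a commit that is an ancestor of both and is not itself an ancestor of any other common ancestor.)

e89f405

Ancestors of 05705e5: {05705e5, e89f405}.
Ancestors of 75f6ca9: {75f6ca9, 7e5baa7, e89f405}.
Common ancestors: {e89f405}.
The only common ancestor is e89f405, so it is the merge base.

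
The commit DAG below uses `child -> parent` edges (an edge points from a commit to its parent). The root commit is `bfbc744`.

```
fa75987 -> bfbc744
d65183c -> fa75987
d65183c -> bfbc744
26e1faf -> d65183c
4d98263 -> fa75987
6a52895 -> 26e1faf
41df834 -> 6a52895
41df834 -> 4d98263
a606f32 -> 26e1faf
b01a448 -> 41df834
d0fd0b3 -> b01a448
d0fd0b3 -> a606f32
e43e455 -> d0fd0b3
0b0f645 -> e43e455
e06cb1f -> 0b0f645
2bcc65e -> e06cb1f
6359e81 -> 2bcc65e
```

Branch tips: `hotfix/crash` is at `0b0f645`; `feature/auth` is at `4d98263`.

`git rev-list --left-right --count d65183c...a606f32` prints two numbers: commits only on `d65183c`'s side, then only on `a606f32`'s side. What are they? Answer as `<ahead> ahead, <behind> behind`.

Reachable from d65183c: {bfbc744, d65183c, fa75987}.
Reachable from a606f32: {26e1faf, a606f32, bfbc744, d65183c, fa75987}.
Only in d65183c's history (ahead): {} — 0.
Only in a606f32's history (behind): {26e1faf, a606f32} — 2.

0 ahead, 2 behind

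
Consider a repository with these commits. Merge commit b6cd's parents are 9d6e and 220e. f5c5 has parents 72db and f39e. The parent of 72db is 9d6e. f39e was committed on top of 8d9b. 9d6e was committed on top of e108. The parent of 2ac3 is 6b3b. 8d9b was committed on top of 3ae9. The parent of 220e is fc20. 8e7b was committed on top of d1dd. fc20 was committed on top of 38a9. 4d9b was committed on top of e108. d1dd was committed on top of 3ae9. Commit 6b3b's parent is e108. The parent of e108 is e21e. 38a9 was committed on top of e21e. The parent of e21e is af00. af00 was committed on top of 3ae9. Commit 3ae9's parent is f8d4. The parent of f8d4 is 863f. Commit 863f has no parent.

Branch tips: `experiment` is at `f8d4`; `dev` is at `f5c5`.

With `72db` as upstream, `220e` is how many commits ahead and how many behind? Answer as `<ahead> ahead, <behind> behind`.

3 ahead, 3 behind

Reachable from 220e: {220e, 38a9, 3ae9, 863f, af00, e21e, f8d4, fc20}.
Reachable from 72db: {3ae9, 72db, 863f, 9d6e, af00, e108, e21e, f8d4}.
Only in 220e's history (ahead): {220e, 38a9, fc20} — 3.
Only in 72db's history (behind): {72db, 9d6e, e108} — 3.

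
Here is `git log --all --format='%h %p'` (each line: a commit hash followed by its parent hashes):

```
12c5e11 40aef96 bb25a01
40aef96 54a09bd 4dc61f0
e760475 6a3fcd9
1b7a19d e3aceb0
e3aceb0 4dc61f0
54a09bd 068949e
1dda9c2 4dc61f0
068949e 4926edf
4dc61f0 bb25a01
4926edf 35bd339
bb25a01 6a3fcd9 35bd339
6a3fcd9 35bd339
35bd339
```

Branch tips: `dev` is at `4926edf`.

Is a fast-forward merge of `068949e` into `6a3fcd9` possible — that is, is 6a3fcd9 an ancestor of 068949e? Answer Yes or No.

A fast-forward from 6a3fcd9 to 068949e is possible iff 6a3fcd9 is an ancestor of 068949e.
Ancestors of 068949e: {068949e, 35bd339, 4926edf}.
6a3fcd9 is not among them, so fast-forward is not possible.

No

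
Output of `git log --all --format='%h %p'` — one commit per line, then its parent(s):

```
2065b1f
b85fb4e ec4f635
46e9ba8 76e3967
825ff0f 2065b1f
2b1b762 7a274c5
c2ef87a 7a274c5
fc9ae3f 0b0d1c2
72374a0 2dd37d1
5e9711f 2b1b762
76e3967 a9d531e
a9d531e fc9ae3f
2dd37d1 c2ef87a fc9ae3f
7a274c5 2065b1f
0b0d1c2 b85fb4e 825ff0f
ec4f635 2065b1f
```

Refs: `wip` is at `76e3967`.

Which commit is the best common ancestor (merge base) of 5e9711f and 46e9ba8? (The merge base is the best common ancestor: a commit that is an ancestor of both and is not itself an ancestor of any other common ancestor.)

Ancestors of 5e9711f: {2065b1f, 2b1b762, 5e9711f, 7a274c5}.
Ancestors of 46e9ba8: {0b0d1c2, 2065b1f, 46e9ba8, 76e3967, 825ff0f, a9d531e, b85fb4e, ec4f635, fc9ae3f}.
Common ancestors: {2065b1f}.
The only common ancestor is 2065b1f, so it is the merge base.

2065b1f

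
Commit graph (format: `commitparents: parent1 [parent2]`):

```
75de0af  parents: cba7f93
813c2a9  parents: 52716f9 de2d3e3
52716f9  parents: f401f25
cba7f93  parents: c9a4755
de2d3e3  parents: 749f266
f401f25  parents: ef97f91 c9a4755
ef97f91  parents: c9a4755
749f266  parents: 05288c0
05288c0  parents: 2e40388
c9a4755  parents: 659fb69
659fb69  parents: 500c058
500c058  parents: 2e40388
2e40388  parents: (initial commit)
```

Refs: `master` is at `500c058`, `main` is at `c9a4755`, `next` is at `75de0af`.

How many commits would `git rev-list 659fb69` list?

Walking parent pointers from 659fb69: reachable set = {2e40388, 500c058, 659fb69}.
That is 3 commits.

3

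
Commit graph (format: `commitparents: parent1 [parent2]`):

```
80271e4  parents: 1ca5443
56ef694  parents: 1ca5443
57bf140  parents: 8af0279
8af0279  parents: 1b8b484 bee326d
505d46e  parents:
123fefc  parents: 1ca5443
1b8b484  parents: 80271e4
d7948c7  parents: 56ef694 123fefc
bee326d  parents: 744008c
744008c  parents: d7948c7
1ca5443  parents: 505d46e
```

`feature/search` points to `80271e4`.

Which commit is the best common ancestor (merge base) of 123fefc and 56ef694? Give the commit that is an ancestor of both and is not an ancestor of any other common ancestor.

Ancestors of 123fefc: {123fefc, 1ca5443, 505d46e}.
Ancestors of 56ef694: {1ca5443, 505d46e, 56ef694}.
Common ancestors: {1ca5443, 505d46e}.
Among these, 1ca5443 is not an ancestor of any other common ancestor — it is the merge base.

1ca5443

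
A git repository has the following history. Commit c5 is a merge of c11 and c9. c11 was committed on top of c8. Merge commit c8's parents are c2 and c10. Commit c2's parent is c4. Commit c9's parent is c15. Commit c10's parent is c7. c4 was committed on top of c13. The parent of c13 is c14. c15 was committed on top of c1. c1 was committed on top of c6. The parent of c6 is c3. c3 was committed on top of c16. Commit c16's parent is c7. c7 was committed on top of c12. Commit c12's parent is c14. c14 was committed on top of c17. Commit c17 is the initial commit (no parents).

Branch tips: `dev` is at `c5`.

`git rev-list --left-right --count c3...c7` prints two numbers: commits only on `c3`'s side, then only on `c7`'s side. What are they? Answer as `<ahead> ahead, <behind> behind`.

Reachable from c3: {c12, c14, c16, c17, c3, c7}.
Reachable from c7: {c12, c14, c17, c7}.
Only in c3's history (ahead): {c16, c3} — 2.
Only in c7's history (behind): {} — 0.

2 ahead, 0 behind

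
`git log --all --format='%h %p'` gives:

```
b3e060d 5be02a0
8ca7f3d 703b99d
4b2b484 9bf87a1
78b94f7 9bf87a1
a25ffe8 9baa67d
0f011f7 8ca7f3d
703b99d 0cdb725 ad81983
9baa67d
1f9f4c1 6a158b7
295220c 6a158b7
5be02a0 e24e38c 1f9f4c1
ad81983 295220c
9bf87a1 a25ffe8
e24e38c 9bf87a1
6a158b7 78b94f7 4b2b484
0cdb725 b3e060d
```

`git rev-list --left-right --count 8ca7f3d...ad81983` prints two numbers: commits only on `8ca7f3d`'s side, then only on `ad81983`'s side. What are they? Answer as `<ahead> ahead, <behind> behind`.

Reachable from 8ca7f3d: {0cdb725, 1f9f4c1, 295220c, 4b2b484, 5be02a0, 6a158b7, 703b99d, 78b94f7, 8ca7f3d, 9baa67d, 9bf87a1, a25ffe8, ad81983, b3e060d, e24e38c}.
Reachable from ad81983: {295220c, 4b2b484, 6a158b7, 78b94f7, 9baa67d, 9bf87a1, a25ffe8, ad81983}.
Only in 8ca7f3d's history (ahead): {0cdb725, 1f9f4c1, 5be02a0, 703b99d, 8ca7f3d, b3e060d, e24e38c} — 7.
Only in ad81983's history (behind): {} — 0.

7 ahead, 0 behind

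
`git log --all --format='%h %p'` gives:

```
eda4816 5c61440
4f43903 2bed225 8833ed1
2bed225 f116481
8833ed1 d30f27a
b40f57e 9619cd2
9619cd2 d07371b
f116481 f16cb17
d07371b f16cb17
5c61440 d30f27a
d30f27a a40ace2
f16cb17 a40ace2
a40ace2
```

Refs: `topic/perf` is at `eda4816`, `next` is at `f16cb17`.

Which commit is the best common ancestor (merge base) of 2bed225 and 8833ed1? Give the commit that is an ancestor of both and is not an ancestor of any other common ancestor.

Ancestors of 2bed225: {2bed225, a40ace2, f116481, f16cb17}.
Ancestors of 8833ed1: {8833ed1, a40ace2, d30f27a}.
Common ancestors: {a40ace2}.
The only common ancestor is a40ace2, so it is the merge base.

a40ace2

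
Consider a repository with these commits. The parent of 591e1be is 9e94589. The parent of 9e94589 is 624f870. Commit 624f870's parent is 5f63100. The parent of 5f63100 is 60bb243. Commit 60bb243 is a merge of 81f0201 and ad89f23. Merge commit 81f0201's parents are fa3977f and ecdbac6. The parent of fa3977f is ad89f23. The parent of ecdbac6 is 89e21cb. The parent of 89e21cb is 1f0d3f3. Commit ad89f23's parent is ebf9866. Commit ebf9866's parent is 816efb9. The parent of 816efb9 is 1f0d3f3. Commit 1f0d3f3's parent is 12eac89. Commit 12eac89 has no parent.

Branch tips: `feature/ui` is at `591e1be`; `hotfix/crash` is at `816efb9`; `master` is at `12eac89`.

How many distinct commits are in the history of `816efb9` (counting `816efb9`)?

Walking parent pointers from 816efb9: reachable set = {12eac89, 1f0d3f3, 816efb9}.
That is 3 commits.

3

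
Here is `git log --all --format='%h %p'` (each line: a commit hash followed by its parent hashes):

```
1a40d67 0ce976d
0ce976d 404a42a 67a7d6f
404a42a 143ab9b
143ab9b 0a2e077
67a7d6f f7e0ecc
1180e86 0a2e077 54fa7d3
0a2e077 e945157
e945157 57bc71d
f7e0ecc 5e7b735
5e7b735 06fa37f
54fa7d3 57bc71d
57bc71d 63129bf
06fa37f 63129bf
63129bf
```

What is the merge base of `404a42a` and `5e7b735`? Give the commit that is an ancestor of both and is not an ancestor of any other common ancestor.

Ancestors of 404a42a: {0a2e077, 143ab9b, 404a42a, 57bc71d, 63129bf, e945157}.
Ancestors of 5e7b735: {06fa37f, 5e7b735, 63129bf}.
Common ancestors: {63129bf}.
The only common ancestor is 63129bf, so it is the merge base.

63129bf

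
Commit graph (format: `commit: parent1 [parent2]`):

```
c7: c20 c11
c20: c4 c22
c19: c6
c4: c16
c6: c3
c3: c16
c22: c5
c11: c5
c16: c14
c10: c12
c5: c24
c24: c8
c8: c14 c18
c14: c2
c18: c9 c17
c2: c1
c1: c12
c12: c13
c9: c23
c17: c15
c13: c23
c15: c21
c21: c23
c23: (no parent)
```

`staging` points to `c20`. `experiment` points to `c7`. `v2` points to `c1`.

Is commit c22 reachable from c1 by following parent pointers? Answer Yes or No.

Ancestors of c1: {c1, c12, c13, c23}.
c22 is not in that set, so it is not an ancestor of c1.

No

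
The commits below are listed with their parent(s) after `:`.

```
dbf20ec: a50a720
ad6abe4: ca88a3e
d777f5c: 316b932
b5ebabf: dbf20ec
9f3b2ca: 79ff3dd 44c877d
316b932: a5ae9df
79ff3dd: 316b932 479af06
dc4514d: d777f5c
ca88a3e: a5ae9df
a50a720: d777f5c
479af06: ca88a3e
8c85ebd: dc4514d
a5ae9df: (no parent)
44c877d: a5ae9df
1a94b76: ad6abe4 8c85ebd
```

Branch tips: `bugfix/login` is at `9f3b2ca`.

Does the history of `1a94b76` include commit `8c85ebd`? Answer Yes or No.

Ancestors of 1a94b76 (commits reachable by following parents): {1a94b76, 316b932, 8c85ebd, a5ae9df, ad6abe4, ca88a3e, d777f5c, dc4514d}.
8c85ebd is in that set, so it is an ancestor of 1a94b76.

Yes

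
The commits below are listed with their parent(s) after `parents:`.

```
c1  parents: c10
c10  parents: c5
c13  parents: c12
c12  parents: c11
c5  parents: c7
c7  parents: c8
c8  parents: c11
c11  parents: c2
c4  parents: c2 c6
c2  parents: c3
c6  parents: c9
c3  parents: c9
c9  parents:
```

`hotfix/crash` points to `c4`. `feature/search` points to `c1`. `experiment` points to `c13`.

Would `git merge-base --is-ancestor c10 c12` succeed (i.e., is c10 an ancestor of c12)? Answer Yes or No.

No

Ancestors of c12: {c11, c12, c2, c3, c9}.
c10 is not in that set, so it is not an ancestor of c12.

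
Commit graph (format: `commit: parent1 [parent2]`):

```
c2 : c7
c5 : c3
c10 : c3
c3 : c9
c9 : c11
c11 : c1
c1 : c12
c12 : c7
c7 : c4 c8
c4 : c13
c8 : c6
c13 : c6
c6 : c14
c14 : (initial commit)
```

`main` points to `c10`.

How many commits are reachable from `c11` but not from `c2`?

Reachable from c11: {c1, c11, c12, c13, c14, c4, c6, c7, c8}.
Reachable from c2: {c13, c14, c2, c4, c6, c7, c8}.
In c11's history but not c2's: {c1, c11, c12} — 3 commits.

3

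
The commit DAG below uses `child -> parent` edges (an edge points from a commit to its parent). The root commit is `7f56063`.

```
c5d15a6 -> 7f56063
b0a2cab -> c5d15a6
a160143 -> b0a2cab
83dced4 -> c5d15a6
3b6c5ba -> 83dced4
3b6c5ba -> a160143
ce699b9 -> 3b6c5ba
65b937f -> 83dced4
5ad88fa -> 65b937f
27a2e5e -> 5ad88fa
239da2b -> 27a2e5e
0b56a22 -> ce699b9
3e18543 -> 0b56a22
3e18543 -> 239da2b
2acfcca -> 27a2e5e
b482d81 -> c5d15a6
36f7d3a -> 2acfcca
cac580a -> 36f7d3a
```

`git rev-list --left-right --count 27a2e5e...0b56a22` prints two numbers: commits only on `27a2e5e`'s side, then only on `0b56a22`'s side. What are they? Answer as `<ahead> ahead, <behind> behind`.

3 ahead, 5 behind

Reachable from 27a2e5e: {27a2e5e, 5ad88fa, 65b937f, 7f56063, 83dced4, c5d15a6}.
Reachable from 0b56a22: {0b56a22, 3b6c5ba, 7f56063, 83dced4, a160143, b0a2cab, c5d15a6, ce699b9}.
Only in 27a2e5e's history (ahead): {27a2e5e, 5ad88fa, 65b937f} — 3.
Only in 0b56a22's history (behind): {0b56a22, 3b6c5ba, a160143, b0a2cab, ce699b9} — 5.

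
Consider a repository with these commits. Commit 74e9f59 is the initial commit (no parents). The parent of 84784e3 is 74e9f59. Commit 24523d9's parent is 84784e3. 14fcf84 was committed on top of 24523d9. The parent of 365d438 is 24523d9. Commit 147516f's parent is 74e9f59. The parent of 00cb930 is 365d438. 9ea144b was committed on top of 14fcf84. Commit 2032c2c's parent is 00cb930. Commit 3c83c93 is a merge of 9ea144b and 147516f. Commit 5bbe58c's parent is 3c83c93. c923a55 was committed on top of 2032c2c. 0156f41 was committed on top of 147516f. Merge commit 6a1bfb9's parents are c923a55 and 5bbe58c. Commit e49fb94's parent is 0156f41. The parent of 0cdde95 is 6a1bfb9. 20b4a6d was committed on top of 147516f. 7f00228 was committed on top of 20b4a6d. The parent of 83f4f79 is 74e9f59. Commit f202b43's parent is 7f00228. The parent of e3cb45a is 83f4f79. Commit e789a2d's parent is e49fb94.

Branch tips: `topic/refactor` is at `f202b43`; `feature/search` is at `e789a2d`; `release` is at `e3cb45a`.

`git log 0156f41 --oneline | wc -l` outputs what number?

Walking parent pointers from 0156f41: reachable set = {0156f41, 147516f, 74e9f59}.
That is 3 commits.

3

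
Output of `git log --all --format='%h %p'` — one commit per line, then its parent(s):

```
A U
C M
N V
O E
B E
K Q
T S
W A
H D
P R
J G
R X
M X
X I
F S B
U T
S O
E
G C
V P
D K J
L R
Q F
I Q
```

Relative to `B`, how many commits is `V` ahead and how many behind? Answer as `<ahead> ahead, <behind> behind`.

9 ahead, 0 behind

Reachable from V: {B, E, F, I, O, P, Q, R, S, V, X}.
Reachable from B: {B, E}.
Only in V's history (ahead): {F, I, O, P, Q, R, S, V, X} — 9.
Only in B's history (behind): {} — 0.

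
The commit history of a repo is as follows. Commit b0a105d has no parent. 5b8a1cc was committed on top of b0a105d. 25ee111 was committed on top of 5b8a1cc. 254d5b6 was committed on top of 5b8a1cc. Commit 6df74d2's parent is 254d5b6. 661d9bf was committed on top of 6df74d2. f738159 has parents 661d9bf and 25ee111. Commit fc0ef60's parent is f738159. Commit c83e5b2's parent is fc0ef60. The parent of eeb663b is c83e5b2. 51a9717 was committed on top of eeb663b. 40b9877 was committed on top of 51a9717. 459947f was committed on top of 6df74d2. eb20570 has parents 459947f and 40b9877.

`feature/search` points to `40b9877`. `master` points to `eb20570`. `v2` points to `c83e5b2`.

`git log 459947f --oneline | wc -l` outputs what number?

Walking parent pointers from 459947f: reachable set = {254d5b6, 459947f, 5b8a1cc, 6df74d2, b0a105d}.
That is 5 commits.

5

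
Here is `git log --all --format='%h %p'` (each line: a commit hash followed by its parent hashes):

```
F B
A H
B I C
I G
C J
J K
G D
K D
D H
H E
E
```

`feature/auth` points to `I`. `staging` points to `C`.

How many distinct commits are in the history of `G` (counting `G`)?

Walking parent pointers from G: reachable set = {D, E, G, H}.
That is 4 commits.

4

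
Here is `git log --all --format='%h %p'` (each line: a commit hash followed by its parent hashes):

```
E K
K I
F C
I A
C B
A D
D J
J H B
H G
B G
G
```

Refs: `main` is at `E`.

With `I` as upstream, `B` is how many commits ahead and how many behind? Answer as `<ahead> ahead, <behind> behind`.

Reachable from B: {B, G}.
Reachable from I: {A, B, D, G, H, I, J}.
Only in B's history (ahead): {} — 0.
Only in I's history (behind): {A, D, H, I, J} — 5.

0 ahead, 5 behind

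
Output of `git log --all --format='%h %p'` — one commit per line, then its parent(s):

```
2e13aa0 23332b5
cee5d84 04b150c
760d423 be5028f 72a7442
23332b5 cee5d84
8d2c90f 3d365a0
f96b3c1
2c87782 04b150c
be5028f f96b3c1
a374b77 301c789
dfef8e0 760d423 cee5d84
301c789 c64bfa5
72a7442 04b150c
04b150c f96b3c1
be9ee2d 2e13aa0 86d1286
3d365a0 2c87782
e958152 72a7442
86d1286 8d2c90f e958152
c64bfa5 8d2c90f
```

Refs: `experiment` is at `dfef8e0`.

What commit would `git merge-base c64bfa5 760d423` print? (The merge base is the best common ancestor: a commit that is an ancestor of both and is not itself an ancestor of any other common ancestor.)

04b150c

Ancestors of c64bfa5: {04b150c, 2c87782, 3d365a0, 8d2c90f, c64bfa5, f96b3c1}.
Ancestors of 760d423: {04b150c, 72a7442, 760d423, be5028f, f96b3c1}.
Common ancestors: {04b150c, f96b3c1}.
Among these, 04b150c is not an ancestor of any other common ancestor — it is the merge base.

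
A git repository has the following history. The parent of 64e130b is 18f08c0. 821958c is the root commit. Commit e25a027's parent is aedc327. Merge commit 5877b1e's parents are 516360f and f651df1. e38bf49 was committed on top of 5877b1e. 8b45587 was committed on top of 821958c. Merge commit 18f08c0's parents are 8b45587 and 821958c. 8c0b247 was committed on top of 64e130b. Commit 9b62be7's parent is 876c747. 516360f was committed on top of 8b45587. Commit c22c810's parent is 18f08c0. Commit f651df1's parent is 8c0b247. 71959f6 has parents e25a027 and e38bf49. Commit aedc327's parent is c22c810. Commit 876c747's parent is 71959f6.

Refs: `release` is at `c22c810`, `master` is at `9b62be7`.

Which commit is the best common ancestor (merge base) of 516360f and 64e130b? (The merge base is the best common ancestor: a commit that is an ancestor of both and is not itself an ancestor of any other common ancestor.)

Ancestors of 516360f: {516360f, 821958c, 8b45587}.
Ancestors of 64e130b: {18f08c0, 64e130b, 821958c, 8b45587}.
Common ancestors: {821958c, 8b45587}.
Among these, 8b45587 is not an ancestor of any other common ancestor — it is the merge base.

8b45587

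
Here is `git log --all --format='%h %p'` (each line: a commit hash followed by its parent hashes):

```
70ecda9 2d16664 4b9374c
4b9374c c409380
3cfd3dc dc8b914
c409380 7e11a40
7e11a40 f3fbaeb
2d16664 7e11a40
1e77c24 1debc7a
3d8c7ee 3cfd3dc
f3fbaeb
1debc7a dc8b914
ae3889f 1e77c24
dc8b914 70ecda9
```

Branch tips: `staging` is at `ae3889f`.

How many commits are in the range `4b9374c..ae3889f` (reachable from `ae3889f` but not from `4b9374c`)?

6

Reachable from ae3889f: {1debc7a, 1e77c24, 2d16664, 4b9374c, 70ecda9, 7e11a40, ae3889f, c409380, dc8b914, f3fbaeb}.
Reachable from 4b9374c: {4b9374c, 7e11a40, c409380, f3fbaeb}.
In ae3889f's history but not 4b9374c's: {1debc7a, 1e77c24, 2d16664, 70ecda9, ae3889f, dc8b914} — 6 commits.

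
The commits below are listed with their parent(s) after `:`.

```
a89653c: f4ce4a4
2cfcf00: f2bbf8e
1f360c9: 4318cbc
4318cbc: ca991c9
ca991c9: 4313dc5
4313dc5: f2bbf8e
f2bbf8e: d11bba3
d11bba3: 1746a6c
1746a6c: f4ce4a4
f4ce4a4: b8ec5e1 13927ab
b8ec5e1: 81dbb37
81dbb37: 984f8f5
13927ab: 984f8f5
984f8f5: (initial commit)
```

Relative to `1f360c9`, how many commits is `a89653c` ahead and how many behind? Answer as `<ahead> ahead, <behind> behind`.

Reachable from a89653c: {13927ab, 81dbb37, 984f8f5, a89653c, b8ec5e1, f4ce4a4}.
Reachable from 1f360c9: {13927ab, 1746a6c, 1f360c9, 4313dc5, 4318cbc, 81dbb37, 984f8f5, b8ec5e1, ca991c9, d11bba3, f2bbf8e, f4ce4a4}.
Only in a89653c's history (ahead): {a89653c} — 1.
Only in 1f360c9's history (behind): {1746a6c, 1f360c9, 4313dc5, 4318cbc, ca991c9, d11bba3, f2bbf8e} — 7.

1 ahead, 7 behind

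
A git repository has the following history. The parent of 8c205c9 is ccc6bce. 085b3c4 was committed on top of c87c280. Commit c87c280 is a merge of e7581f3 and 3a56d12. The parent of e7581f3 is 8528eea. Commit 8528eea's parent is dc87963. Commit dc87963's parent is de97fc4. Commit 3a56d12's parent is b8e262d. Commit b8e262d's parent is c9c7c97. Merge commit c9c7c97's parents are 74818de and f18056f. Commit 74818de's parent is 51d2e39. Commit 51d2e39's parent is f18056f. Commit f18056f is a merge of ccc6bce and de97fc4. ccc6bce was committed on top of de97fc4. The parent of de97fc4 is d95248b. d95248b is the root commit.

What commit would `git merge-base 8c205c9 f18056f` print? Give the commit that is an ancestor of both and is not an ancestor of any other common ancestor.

Ancestors of 8c205c9: {8c205c9, ccc6bce, d95248b, de97fc4}.
Ancestors of f18056f: {ccc6bce, d95248b, de97fc4, f18056f}.
Common ancestors: {ccc6bce, d95248b, de97fc4}.
Among these, ccc6bce is not an ancestor of any other common ancestor — it is the merge base.

ccc6bce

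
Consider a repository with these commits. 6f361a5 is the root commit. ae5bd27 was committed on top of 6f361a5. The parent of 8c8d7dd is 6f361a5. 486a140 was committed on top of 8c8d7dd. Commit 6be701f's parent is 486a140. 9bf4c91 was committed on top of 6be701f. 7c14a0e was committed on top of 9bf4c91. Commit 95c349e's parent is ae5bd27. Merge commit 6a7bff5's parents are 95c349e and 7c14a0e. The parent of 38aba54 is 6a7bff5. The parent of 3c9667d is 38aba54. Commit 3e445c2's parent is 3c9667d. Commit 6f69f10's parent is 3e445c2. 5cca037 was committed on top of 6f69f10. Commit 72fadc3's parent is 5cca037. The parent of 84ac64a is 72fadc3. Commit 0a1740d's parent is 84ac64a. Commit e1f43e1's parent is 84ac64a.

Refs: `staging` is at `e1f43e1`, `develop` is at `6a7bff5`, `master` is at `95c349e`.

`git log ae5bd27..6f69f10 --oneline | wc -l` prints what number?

11

Reachable from 6f69f10: {38aba54, 3c9667d, 3e445c2, 486a140, 6a7bff5, 6be701f, 6f361a5, 6f69f10, 7c14a0e, 8c8d7dd, 95c349e, 9bf4c91, ae5bd27}.
Reachable from ae5bd27: {6f361a5, ae5bd27}.
In 6f69f10's history but not ae5bd27's: {38aba54, 3c9667d, 3e445c2, 486a140, 6a7bff5, 6be701f, 6f69f10, 7c14a0e, 8c8d7dd, 95c349e, 9bf4c91} — 11 commits.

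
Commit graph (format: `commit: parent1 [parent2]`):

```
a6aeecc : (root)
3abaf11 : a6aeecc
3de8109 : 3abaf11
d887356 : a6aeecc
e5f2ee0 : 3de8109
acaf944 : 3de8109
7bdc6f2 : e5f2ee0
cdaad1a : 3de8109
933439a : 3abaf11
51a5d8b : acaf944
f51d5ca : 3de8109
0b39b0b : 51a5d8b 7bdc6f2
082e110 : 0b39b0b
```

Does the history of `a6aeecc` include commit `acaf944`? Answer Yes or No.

Ancestors of a6aeecc: {a6aeecc}.
acaf944 is not in that set, so it is not an ancestor of a6aeecc.

No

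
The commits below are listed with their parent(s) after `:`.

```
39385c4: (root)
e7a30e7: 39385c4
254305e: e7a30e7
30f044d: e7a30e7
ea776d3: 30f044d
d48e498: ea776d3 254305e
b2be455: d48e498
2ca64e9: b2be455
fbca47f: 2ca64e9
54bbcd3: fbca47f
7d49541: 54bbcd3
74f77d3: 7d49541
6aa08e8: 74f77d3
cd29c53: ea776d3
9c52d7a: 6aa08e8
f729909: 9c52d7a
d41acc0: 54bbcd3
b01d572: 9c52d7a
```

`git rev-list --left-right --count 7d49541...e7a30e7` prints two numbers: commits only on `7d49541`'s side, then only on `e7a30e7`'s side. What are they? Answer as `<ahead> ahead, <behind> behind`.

9 ahead, 0 behind

Reachable from 7d49541: {254305e, 2ca64e9, 30f044d, 39385c4, 54bbcd3, 7d49541, b2be455, d48e498, e7a30e7, ea776d3, fbca47f}.
Reachable from e7a30e7: {39385c4, e7a30e7}.
Only in 7d49541's history (ahead): {254305e, 2ca64e9, 30f044d, 54bbcd3, 7d49541, b2be455, d48e498, ea776d3, fbca47f} — 9.
Only in e7a30e7's history (behind): {} — 0.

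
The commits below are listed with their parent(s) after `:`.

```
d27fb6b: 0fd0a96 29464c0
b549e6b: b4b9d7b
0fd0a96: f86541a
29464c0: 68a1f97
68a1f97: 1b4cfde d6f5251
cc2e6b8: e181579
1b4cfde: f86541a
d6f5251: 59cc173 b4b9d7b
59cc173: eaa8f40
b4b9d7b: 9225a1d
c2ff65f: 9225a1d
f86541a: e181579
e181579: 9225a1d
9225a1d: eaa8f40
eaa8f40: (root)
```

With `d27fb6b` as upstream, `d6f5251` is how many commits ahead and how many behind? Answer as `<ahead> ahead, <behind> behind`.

Reachable from d6f5251: {59cc173, 9225a1d, b4b9d7b, d6f5251, eaa8f40}.
Reachable from d27fb6b: {0fd0a96, 1b4cfde, 29464c0, 59cc173, 68a1f97, 9225a1d, b4b9d7b, d27fb6b, d6f5251, e181579, eaa8f40, f86541a}.
Only in d6f5251's history (ahead): {} — 0.
Only in d27fb6b's history (behind): {0fd0a96, 1b4cfde, 29464c0, 68a1f97, d27fb6b, e181579, f86541a} — 7.

0 ahead, 7 behind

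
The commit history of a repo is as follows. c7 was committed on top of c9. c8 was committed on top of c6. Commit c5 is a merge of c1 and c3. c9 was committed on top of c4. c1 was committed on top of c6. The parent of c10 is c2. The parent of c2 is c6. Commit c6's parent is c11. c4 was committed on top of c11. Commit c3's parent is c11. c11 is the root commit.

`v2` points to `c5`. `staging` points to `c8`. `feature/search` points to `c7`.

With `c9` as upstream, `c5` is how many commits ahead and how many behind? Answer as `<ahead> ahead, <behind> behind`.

Reachable from c5: {c1, c11, c3, c5, c6}.
Reachable from c9: {c11, c4, c9}.
Only in c5's history (ahead): {c1, c3, c5, c6} — 4.
Only in c9's history (behind): {c4, c9} — 2.

4 ahead, 2 behind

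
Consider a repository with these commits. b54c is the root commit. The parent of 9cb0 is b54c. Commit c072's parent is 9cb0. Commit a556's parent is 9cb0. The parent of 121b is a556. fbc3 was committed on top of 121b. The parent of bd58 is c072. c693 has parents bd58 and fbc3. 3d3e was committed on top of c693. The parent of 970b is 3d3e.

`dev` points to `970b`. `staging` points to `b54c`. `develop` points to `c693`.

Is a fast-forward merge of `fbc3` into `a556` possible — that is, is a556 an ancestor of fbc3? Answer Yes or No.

Yes

A fast-forward from a556 to fbc3 is possible iff a556 is an ancestor of fbc3.
Ancestors of fbc3: {121b, 9cb0, a556, b54c, fbc3}.
a556 is among them, so fast-forward is possible.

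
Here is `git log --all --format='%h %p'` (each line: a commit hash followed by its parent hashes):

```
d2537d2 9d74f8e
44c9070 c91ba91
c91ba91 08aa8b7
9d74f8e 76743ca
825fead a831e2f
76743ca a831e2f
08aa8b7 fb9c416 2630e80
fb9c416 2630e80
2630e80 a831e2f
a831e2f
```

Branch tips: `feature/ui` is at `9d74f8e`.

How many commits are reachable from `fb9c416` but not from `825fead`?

2

Reachable from fb9c416: {2630e80, a831e2f, fb9c416}.
Reachable from 825fead: {825fead, a831e2f}.
In fb9c416's history but not 825fead's: {2630e80, fb9c416} — 2 commits.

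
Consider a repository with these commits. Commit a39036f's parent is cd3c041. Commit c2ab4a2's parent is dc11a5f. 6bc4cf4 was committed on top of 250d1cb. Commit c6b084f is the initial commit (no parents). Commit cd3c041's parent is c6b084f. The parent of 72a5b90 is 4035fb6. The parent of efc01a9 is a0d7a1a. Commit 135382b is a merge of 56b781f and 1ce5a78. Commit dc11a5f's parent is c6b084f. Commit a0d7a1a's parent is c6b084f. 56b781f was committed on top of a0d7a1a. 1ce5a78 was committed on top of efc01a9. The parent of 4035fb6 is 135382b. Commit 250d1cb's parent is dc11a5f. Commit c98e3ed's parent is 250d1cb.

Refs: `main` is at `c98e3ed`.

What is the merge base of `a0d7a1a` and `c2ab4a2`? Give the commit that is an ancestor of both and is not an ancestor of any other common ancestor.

c6b084f

Ancestors of a0d7a1a: {a0d7a1a, c6b084f}.
Ancestors of c2ab4a2: {c2ab4a2, c6b084f, dc11a5f}.
Common ancestors: {c6b084f}.
The only common ancestor is c6b084f, so it is the merge base.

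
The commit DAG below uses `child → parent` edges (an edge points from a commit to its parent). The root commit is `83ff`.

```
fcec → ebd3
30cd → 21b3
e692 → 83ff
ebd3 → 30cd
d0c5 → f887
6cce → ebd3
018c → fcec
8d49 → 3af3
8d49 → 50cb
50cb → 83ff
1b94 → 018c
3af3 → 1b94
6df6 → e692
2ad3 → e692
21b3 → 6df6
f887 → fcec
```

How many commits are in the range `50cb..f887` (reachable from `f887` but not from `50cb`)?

Reachable from f887: {21b3, 30cd, 6df6, 83ff, e692, ebd3, f887, fcec}.
Reachable from 50cb: {50cb, 83ff}.
In f887's history but not 50cb's: {21b3, 30cd, 6df6, e692, ebd3, f887, fcec} — 7 commits.

7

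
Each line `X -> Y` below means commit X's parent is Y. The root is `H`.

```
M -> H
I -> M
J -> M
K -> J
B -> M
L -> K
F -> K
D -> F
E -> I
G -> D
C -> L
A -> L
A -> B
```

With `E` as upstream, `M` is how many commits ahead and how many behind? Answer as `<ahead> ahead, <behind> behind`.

0 ahead, 2 behind

Reachable from M: {H, M}.
Reachable from E: {E, H, I, M}.
Only in M's history (ahead): {} — 0.
Only in E's history (behind): {E, I} — 2.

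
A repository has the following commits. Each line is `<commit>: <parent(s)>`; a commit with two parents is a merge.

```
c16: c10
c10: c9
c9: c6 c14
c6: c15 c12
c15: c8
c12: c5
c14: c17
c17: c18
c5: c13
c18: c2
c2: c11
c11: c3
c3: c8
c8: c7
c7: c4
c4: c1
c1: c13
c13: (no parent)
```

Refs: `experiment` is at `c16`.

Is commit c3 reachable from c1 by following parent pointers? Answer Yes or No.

Ancestors of c1: {c1, c13}.
c3 is not in that set, so it is not an ancestor of c1.

No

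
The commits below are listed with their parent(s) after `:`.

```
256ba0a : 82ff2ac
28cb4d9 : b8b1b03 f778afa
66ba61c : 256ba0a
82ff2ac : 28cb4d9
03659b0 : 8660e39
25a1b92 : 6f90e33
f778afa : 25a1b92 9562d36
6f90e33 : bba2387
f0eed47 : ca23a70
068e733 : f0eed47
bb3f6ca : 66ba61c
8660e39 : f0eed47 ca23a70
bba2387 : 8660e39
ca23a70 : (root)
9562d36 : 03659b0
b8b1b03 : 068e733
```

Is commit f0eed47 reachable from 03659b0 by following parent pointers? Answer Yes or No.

Ancestors of 03659b0 (commits reachable by following parents): {03659b0, 8660e39, ca23a70, f0eed47}.
f0eed47 is in that set, so it is an ancestor of 03659b0.

Yes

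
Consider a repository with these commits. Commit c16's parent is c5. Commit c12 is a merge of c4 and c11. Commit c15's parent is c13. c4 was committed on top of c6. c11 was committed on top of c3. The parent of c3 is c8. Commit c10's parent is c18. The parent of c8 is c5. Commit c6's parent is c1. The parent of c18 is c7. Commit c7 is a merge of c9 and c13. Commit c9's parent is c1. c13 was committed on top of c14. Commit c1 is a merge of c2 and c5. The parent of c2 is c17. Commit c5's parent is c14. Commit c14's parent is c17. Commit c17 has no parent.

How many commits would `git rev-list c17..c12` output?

Reachable from c12: {c1, c11, c12, c14, c17, c2, c3, c4, c5, c6, c8}.
Reachable from c17: {c17}.
In c12's history but not c17's: {c1, c11, c12, c14, c2, c3, c4, c5, c6, c8} — 10 commits.

10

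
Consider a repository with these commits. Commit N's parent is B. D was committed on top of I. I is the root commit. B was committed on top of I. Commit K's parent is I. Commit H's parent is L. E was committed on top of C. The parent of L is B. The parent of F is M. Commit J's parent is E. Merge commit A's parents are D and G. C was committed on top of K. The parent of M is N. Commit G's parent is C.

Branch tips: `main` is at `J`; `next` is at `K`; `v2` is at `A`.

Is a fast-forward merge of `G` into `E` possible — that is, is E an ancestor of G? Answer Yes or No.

A fast-forward from E to G is possible iff E is an ancestor of G.
Ancestors of G: {C, G, I, K}.
E is not among them, so fast-forward is not possible.

No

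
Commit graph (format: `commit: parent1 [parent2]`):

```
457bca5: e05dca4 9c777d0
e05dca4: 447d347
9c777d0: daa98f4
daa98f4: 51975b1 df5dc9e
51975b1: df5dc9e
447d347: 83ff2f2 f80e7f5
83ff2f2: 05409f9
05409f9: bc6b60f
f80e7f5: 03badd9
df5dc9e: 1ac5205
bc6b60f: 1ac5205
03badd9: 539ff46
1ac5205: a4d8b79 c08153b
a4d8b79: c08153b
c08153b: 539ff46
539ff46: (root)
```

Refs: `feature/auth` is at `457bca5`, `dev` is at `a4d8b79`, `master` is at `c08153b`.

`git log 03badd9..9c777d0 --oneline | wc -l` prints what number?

Reachable from 9c777d0: {1ac5205, 51975b1, 539ff46, 9c777d0, a4d8b79, c08153b, daa98f4, df5dc9e}.
Reachable from 03badd9: {03badd9, 539ff46}.
In 9c777d0's history but not 03badd9's: {1ac5205, 51975b1, 9c777d0, a4d8b79, c08153b, daa98f4, df5dc9e} — 7 commits.

7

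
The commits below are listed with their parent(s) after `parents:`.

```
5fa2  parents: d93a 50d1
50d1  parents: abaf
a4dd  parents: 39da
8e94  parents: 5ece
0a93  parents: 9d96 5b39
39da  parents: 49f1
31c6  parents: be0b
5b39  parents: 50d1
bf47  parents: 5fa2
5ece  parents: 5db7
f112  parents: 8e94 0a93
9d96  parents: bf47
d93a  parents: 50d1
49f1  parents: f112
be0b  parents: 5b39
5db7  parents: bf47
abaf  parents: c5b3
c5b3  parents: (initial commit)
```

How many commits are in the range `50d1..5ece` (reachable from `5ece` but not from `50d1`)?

5

Reachable from 5ece: {50d1, 5db7, 5ece, 5fa2, abaf, bf47, c5b3, d93a}.
Reachable from 50d1: {50d1, abaf, c5b3}.
In 5ece's history but not 50d1's: {5db7, 5ece, 5fa2, bf47, d93a} — 5 commits.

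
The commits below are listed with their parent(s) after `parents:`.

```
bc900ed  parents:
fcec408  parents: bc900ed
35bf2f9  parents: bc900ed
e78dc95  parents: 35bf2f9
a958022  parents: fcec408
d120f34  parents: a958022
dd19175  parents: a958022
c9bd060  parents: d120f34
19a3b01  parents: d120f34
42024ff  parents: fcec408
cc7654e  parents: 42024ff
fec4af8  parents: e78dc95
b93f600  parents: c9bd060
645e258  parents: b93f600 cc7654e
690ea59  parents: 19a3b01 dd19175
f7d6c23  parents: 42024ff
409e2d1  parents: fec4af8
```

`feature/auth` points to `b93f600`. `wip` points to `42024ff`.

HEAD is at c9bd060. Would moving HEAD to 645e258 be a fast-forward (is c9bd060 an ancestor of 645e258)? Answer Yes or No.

Yes

A fast-forward from c9bd060 to 645e258 is possible iff c9bd060 is an ancestor of 645e258.
Ancestors of 645e258: {42024ff, 645e258, a958022, b93f600, bc900ed, c9bd060, cc7654e, d120f34, fcec408}.
c9bd060 is among them, so fast-forward is possible.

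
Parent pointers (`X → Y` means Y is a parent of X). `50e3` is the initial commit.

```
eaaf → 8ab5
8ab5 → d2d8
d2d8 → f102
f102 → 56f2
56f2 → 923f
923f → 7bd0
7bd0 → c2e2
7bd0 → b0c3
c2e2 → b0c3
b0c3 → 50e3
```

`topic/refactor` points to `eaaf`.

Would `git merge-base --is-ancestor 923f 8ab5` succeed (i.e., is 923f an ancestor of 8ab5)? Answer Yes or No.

Ancestors of 8ab5 (commits reachable by following parents): {50e3, 56f2, 7bd0, 8ab5, 923f, b0c3, c2e2, d2d8, f102}.
923f is in that set, so it is an ancestor of 8ab5.

Yes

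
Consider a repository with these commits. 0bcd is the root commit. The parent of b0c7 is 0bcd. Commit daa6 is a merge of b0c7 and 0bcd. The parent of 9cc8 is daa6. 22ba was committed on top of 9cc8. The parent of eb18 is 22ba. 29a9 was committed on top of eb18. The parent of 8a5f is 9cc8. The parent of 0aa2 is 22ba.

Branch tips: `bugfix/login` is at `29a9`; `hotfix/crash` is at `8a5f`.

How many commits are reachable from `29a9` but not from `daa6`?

4

Reachable from 29a9: {0bcd, 22ba, 29a9, 9cc8, b0c7, daa6, eb18}.
Reachable from daa6: {0bcd, b0c7, daa6}.
In 29a9's history but not daa6's: {22ba, 29a9, 9cc8, eb18} — 4 commits.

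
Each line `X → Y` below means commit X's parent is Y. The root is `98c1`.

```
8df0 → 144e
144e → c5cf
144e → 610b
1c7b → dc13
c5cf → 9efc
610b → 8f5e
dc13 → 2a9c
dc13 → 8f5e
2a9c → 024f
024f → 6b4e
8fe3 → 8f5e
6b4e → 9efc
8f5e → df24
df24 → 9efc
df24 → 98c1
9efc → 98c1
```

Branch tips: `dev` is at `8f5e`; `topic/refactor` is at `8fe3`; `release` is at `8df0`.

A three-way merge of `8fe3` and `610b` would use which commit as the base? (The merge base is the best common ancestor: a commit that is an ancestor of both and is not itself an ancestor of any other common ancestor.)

8f5e

Ancestors of 8fe3: {8f5e, 8fe3, 98c1, 9efc, df24}.
Ancestors of 610b: {610b, 8f5e, 98c1, 9efc, df24}.
Common ancestors: {8f5e, 98c1, 9efc, df24}.
Among these, 8f5e is not an ancestor of any other common ancestor — it is the merge base.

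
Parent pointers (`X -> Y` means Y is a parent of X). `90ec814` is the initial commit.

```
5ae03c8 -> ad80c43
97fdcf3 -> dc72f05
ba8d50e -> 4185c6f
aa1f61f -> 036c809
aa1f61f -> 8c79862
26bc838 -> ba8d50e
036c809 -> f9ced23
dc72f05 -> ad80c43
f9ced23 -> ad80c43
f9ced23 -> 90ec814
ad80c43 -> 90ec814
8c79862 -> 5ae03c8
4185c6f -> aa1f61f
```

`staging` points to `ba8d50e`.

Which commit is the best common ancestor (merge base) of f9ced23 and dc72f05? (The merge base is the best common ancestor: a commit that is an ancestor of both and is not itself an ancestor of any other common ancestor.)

Ancestors of f9ced23: {90ec814, ad80c43, f9ced23}.
Ancestors of dc72f05: {90ec814, ad80c43, dc72f05}.
Common ancestors: {90ec814, ad80c43}.
Among these, ad80c43 is not an ancestor of any other common ancestor — it is the merge base.

ad80c43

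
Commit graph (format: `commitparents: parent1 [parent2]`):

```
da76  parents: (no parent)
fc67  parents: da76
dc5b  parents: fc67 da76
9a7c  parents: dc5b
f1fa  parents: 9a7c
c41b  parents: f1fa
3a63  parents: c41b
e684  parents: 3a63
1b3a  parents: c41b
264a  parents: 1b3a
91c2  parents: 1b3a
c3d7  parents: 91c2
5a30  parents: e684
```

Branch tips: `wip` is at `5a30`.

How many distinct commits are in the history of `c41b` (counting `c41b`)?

Walking parent pointers from c41b: reachable set = {9a7c, c41b, da76, dc5b, f1fa, fc67}.
That is 6 commits.

6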